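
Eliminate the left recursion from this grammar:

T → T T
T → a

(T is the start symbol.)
T is directly left-recursive. The standard transformation for
  A → A α₁ | ... | A α_m | β₁ | ... | β_n
is
  A  → β₁ A' | ... | β_n A'
  A' → α₁ A' | ... | α_m A' | ε

T → a becomes T → a T'
T → T T becomes T' → T T'
Add T' → ε

Resulting grammar:
T → a T'
T' → T T'
T' → ε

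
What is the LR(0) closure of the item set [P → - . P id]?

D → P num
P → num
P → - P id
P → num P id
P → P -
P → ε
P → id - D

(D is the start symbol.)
{ [P → - . P id], [P → . - P id], [P → . P -], [P → . id - D], [P → . num P id], [P → . num], [P → .] }

To compute CLOSURE, for each item [A → α.Bβ] where B is a non-terminal, add [B → .γ] for all productions B → γ; repeat for the newly added items until nothing changes.

Start with: [P → - . P id]
  [P → - . P id] has the dot before P: add [P → . num], [P → . - P id], [P → . num P id], [P → . P -], [P → .], [P → . id - D]
No further items can be added.

CLOSURE = { [P → - . P id], [P → . - P id], [P → . P -], [P → . id - D], [P → . num P id], [P → . num], [P → .] }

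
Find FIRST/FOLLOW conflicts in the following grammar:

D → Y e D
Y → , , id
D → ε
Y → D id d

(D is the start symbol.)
Yes. D → Y e D with FOLLOW(D) on { 'id' }

Nullable non-terminals: D.
FIRST sets used below: FIRST(Y) = { ',', 'id' }

D: nullable alternative(s) D → ε; FOLLOW(D) = { $, 'id' }
  D → Y e D: FIRST \ {ε} = { ',', 'id' } — overlaps FOLLOW(D) on { 'id' }: CONFLICT
  D → ε: FIRST \ {ε} = { } — this is the only nullable alternative, skip

Y has no nullable alternative, so no FIRST/FOLLOW check is needed there.

So the grammar has 1 FIRST/FOLLOW conflict (marked CONFLICT above).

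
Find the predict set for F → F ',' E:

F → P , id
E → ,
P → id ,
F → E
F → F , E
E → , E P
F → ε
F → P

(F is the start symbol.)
{ ',', 'id' }

PREDICT(F → F ',' E) = (FIRST(RHS) \ {ε}) ∪ (FOLLOW(F) if ε ∈ FIRST(RHS), i.e. RHS ⇒* ε)
FIRST(F) = { ',', 'id', ε }
FIRST(F ',' E) = { ',', 'id' }
ε ∉ FIRST(F ',' E), so FOLLOW(F) is not added.
PREDICT(F → F ',' E) = { ',', 'id' }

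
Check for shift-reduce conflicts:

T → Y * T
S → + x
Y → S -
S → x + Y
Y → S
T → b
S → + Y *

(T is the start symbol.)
Augment with T' → T and build the canonical LR(0) collection (I0 = CLOSURE({[T' → . T]}), then GOTO on every symbol after a dot until no new states appear). It has 15 states:
  I0: { [S → . + Y *], [S → . + x], [S → . x + Y], [T → . Y * T], [T → . b], [T' → . T], [Y → . S -], [Y → . S] }  — shift
  I1: { [S → + . Y *], [S → + . x], [S → . + Y *], [S → . + x], [S → . x + Y], [Y → . S -], [Y → . S] }  — shift
  I2: { [Y → S . -], [Y → S .] }  — shift, reduce
  I3: { [T' → T .] }  — accept
  I4: { [T → Y . * T] }  — shift
  I5: { [T → b .] }  — reduce
  I6: { [S → x . + Y] }  — shift
  I7: { [S → . + Y *], [S → . + x], [S → . x + Y], [S → x + . Y], [Y → . S -], [Y → . S] }  — shift
  I8: { [S → x + Y .] }  — reduce
  I9: { [S → . + Y *], [S → . + x], [S → . x + Y], [T → . Y * T], [T → . b], [T → Y * . T], [Y → . S -], [Y → . S] }  — shift
  I10: { [T → Y * T .] }  — reduce
  I11: { [Y → S - .] }  — reduce
  I12: { [S → + Y . *] }  — shift
  I13: { [S → + x .], [S → x . + Y] }  — shift, reduce
  I14: { [S → + Y * .] }  — reduce

I2 contains reduce item [Y → S .] and shift item [Y → S . -] — shift-reduce conflict.
I13 contains reduce item [S → + x .] and shift item [S → x . + Y] — shift-reduce conflict.

Answer: Yes — I2: [Y → S .] vs [Y → S . -]; I13: [S → + x .] vs [S → x . + Y]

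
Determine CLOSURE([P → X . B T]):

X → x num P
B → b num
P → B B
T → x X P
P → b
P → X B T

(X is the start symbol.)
{ [B → . b num], [P → X . B T] }

To compute CLOSURE, for each item [A → α.Bβ] where B is a non-terminal, add [B → .γ] for all productions B → γ; repeat for the newly added items until nothing changes.

Start with: [P → X . B T]
  [P → X . B T] has the dot before B: add [B → . b num]
No further items can be added.

CLOSURE = { [B → . b num], [P → X . B T] }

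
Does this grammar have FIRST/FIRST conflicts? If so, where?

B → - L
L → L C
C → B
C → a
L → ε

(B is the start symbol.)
No FIRST/FIRST conflicts.

FIRST sets of the non-terminals at (or reachable through a nullable prefix from) the front of some alternative:
  FIRST(L) = { '-', 'a', ε }
  FIRST(C) = { '-', 'a' }
  FIRST(B) = { '-' }

Productions for L:
  L → L C: FIRST = { '-', 'a' }
  L → ε: FIRST = { ε }
Productions for C:
  C → B: FIRST = { '-' }
  C → a: FIRST = { 'a' }
B has only one production, so no FIRST/FIRST conflict is possible there.

All alternatives of each non-terminal have pairwise disjoint FIRST sets.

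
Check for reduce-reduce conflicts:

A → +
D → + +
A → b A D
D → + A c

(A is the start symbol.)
Yes — I7: [A → + .] vs [D → + + .]

A reduce-reduce conflict occurs when an LR(0) state has two complete items [A → α .] and [B → β .] — both call for a reduction, and with no lookahead the parser cannot choose between them.

Augment with A' → A and build the canonical LR(0) collection (I0 = CLOSURE({[A' → . A]}), then GOTO on every symbol after a dot until no new states appear). It has 10 states:
  I0: { [A → . +], [A → . b A D], [A' → . A] }  — shift
  I1: { [A → + .] }  — reduce
  I2: { [A' → A .] }  — accept
  I3: { [A → . +], [A → . b A D], [A → b . A D] }  — shift
  I4: { [A → b A . D], [D → . + +], [D → . + A c] }  — shift
  I5: { [A → . +], [A → . b A D], [D → + . +], [D → + . A c] }  — shift
  I6: { [A → b A D .] }  — reduce
  I7: { [A → + .], [D → + + .] }  — 2 reduces
  I8: { [D → + A . c] }  — shift
  I9: { [D → + A c .] }  — reduce

I7 contains complete items [A → + .], [D → + + .] — reduce-reduce conflict.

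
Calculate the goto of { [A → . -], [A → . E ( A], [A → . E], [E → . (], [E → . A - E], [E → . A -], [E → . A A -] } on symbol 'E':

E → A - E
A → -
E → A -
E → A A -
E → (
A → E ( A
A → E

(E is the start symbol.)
{ [A → E . ( A], [A → E .] }

GOTO(I, 'E') = CLOSURE({ [A → αX.β] : [A → α.Xβ] ∈ I, X = 'E' })

Items with dot before 'E', with the dot advanced:
  [A → . E] → [A → E .]
  [A → . E ( A] → [A → E . ( A]
Closure adds nothing (no advanced item has the dot before a non-terminal).

GOTO = { [A → E . ( A], [A → E .] }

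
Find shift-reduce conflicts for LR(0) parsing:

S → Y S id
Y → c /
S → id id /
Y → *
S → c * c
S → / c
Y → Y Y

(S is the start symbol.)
Augment with S' → S and build the canonical LR(0) collection (I0 = CLOSURE({[S' → . S]}), then GOTO on every symbol after a dot until no new states appear). It has 16 states:
  I0: { [S → . / c], [S → . Y S id], [S → . c * c], [S → . id id /], [S' → . S], [Y → . *], [Y → . Y Y], [Y → . c /] }  — shift
  I1: { [Y → * .] }  — reduce
  I2: { [S → / . c] }  — shift
  I3: { [S' → S .] }  — accept
  I4: { [S → . / c], [S → . Y S id], [S → . c * c], [S → . id id /], [S → Y . S id], [Y → . *], [Y → . Y Y], [Y → . c /], [Y → Y . Y] }  — shift
  I5: { [S → c . * c], [Y → c . /] }  — shift
  I6: { [S → id . id /] }  — shift
  I7: { [S → id id . /] }  — shift
  I8: { [S → id id / .] }  — reduce
  I9: { [S → c * . c] }  — shift
  I10: { [Y → c / .] }  — reduce
  I11: { [S → c * c .] }  — reduce
  I12: { [S → Y S . id] }  — shift
  I13: { [S → . / c], [S → . Y S id], [S → . c * c], [S → . id id /], [S → Y . S id], [Y → . *], [Y → . Y Y], [Y → . c /], [Y → Y . Y], [Y → Y Y .] }  — shift, reduce
  I14: { [S → Y S id .] }  — reduce
  I15: { [S → / c .] }  — reduce

I13 contains reduce item [Y → Y Y .] and shift items [S → . / c], [S → . c * c], [S → . id id /], [Y → . *], [Y → . c /] — shift-reduce conflict.

Answer: Yes — I13: [Y → Y Y .] vs [S → . / c]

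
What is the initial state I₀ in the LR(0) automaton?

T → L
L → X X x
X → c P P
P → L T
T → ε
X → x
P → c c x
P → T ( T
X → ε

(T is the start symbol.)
{ [L → . X X x], [T → . L], [T → .], [T' → . T], [X → . c P P], [X → . x], [X → .] }

First, augment the grammar with T' → T
I₀ = CLOSURE({ [T' → . T] }):
  [T' → . T] has the dot before T: add [T → . L], [T → .]
  [T → . L] has the dot before L: add [L → . X X x]
  [L → . X X x] has the dot before X: add [X → . c P P], [X → . x], [X → .]
No further items can be added.

I₀ = { [L → . X X x], [T → . L], [T → .], [T' → . T], [X → . c P P], [X → . x], [X → .] }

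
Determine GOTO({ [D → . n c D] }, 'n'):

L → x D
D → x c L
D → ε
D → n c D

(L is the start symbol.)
{ [D → n . c D] }

GOTO(I, 'n') = CLOSURE({ [A → αX.β] : [A → α.Xβ] ∈ I, X = 'n' })

Items with dot before 'n', with the dot advanced:
  [D → . n c D] → [D → n . c D]
Closure adds nothing (no advanced item has the dot before a non-terminal).

GOTO = { [D → n . c D] }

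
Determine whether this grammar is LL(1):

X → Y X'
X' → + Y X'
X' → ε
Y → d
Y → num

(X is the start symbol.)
Yes, the grammar is LL(1).

A grammar is LL(1) if for each non-terminal N with multiple productions, the predict sets of those productions are pairwise disjoint, where PREDICT(N → α) = (FIRST(α) \ {ε}) ∪ (FOLLOW(N) if α ⇒* ε).

Relevant sets:
  FOLLOW(X') = { $ }

For X':
  PREDICT(X' → '+' Y X') = { '+' }
  PREDICT(X' → ε) = { $ }
For Y:
  PREDICT(Y → d) = { 'd' }
  PREDICT(Y → num) = { 'num' }
X has a single production, so nothing to check there.

All predict sets are disjoint. The grammar IS LL(1).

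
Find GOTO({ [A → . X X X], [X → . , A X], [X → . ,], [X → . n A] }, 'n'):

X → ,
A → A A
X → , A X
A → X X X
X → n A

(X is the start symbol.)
GOTO(I, 'n') = CLOSURE({ [A → αX.β] : [A → α.Xβ] ∈ I, X = 'n' })

Items with dot before 'n', with the dot advanced:
  [X → . n A] → [X → n . A]
Closure of the advanced items:
  [X → n . A] has the dot before A: add [A → . A A], [A → . X X X]
  [A → . X X X] has the dot before X: add [X → . ,], [X → . , A X], [X → . n A]

GOTO = { [A → . A A], [A → . X X X], [X → . , A X], [X → . ,], [X → . n A], [X → n . A] }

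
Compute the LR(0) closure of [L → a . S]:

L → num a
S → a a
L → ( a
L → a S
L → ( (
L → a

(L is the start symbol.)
Start with: [L → a . S]
  [L → a . S] has the dot before S: add [S → . a a]
No further items can be added.

CLOSURE = { [L → a . S], [S → . a a] }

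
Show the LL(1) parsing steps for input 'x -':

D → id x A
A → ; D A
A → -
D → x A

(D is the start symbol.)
LL(1) parsing maintains a stack (initially the start symbol over $) and the input. At each step: if the stack top is a terminal, match it against the current input token; if it is a non-terminal N, replace it with the RHS of M[N, lookahead] (the unique production whose predict set contains the lookahead).

Stack is shown with the top on the left.

Stack  Input  Action
--------------------
D $    x - $  output D → x A
x A $  x - $  match 'x'
A $    - $    output A → -
- $    - $    match '-'
$      $      accept

The string is accepted.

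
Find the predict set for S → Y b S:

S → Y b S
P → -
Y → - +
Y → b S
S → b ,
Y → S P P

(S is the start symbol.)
PREDICT(S → Y b S) = (FIRST(RHS) \ {ε}) ∪ (FOLLOW(S) if ε ∈ FIRST(RHS), i.e. RHS ⇒* ε)
FIRST(Y) = { '-', 'b' }
FIRST(Y b S) = { '-', 'b' }
ε ∉ FIRST(Y b S), so FOLLOW(S) is not added.
PREDICT(S → Y b S) = { '-', 'b' }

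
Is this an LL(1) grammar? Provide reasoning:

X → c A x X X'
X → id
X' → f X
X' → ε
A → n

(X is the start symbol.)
Relevant sets:
  FOLLOW(X') = { $, 'f' }

For X:
  PREDICT(X → c A x X X') = { 'c' }
  PREDICT(X → id) = { 'id' }
For X':
  PREDICT(X' → f X) = { 'f' }
  PREDICT(X' → ε) = { $, 'f' }
A has a single production, so nothing to check there.

Conflict found: Predict set conflict for X': { 'f' }
The grammar is NOT LL(1).

Answer: No. Predict set conflict for X': { 'f' }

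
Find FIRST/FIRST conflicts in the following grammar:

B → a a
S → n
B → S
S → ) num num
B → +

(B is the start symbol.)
A FIRST/FIRST conflict occurs when two productions N → α and N → β for the same non-terminal have FIRST(α) ∩ FIRST(β) ≠ ∅ (with ε ∈ FIRST of a nullable right-hand side, so two nullable alternatives also conflict).

FIRST sets of the non-terminals at (or reachable through a nullable prefix from) the front of some alternative:
  FIRST(S) = { ')', 'n' }

Productions for B:
  B → a a: FIRST = { 'a' }
  B → S: FIRST = { ')', 'n' }
  B → +: FIRST = { '+' }
Productions for S:
  S → n: FIRST = { 'n' }
  S → ) num num: FIRST = { ')' }

All alternatives of each non-terminal have pairwise disjoint FIRST sets.

Answer: No FIRST/FIRST conflicts.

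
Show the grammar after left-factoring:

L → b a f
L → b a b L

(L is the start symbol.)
Left-factoring transforms A → αβ₁ | αβ₂ into A → αA' and A' → β₁ | β₂
(α is the longest common prefix among the alternatives). Repeat until
no nonterminal has two alternatives with a common prefix.

Round 1: L has alternatives sharing prefix 'b a'. Introduce L': L → b a L'
  Add: L' → f
  Add: L' → b L

No remaining common prefixes — done.

Resulting grammar:
L → b a L'
L' → f
L' → b L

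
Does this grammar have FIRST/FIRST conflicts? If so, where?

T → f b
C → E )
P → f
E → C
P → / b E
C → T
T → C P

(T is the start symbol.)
FIRST sets of the non-terminals at (or reachable through a nullable prefix from) the front of some alternative:
  FIRST(C) = { 'f' }
  FIRST(E) = { 'f' }
  FIRST(T) = { 'f' }

Productions for T:
  T → f b: FIRST = { 'f' }
  T → C P: FIRST = { 'f' }
Productions for C:
  C → E ): FIRST = { 'f' }
  C → T: FIRST = { 'f' }
Productions for P:
  P → f: FIRST = { 'f' }
  P → / b E: FIRST = { '/' }
E has only one production, so no FIRST/FIRST conflict is possible there.

Conflict for T: T → f b and T → C P
  Overlap: { 'f' }
Conflict for C: C → E ) and C → T
  Overlap: { 'f' }

Answer: Yes. T → f b / T → C P on { 'f' }; C → E ')' / C → T on { 'f' }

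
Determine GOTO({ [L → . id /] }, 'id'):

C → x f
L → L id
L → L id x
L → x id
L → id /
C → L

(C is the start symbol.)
GOTO(I, 'id') = CLOSURE({ [A → αX.β] : [A → α.Xβ] ∈ I, X = 'id' })

Items with dot before 'id', with the dot advanced:
  [L → . id /] → [L → id . /]
Closure adds nothing (no advanced item has the dot before a non-terminal).

GOTO = { [L → id . /] }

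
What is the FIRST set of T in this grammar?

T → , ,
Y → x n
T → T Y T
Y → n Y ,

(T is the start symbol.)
{ ',' }

From T → , ,:
  - ',' is a terminal: add ',' and stop
From T → T Y T:
  - T is the symbol being defined: contributes nothing new
    T is not nullable, so stop

Collecting: FIRST(T) = { ',' }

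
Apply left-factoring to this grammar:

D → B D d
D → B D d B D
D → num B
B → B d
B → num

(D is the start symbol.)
D → B D d D'
D' → ε
D' → B D
D → num B
B → B d
B → num

Left-factoring transforms A → αβ₁ | αβ₂ into A → αA' and A' → β₁ | β₂
(α is the longest common prefix among the alternatives). Repeat until
no nonterminal has two alternatives with a common prefix.

Round 1: D has alternatives sharing prefix 'B D d'. Introduce D': D → B D d D'
  Add: D' → ε
  Add: D' → B D

No remaining common prefixes — done.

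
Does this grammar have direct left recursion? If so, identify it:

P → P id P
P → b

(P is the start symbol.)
Yes, P is left-recursive

P → P id P: LEFT RECURSIVE (starts with P)
P → b: starts with b

The grammar has direct left recursion on: P.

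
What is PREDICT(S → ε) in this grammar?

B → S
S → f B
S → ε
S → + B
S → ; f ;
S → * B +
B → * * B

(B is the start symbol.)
PREDICT(S → ε) = (FIRST(RHS) \ {ε}) ∪ (FOLLOW(S) if ε ∈ FIRST(RHS), i.e. RHS ⇒* ε)
The right-hand side is ε (FIRST(ε) = { ε }), so the predict set is FOLLOW(S) = { $, '+' }
PREDICT(S → ε) = { $, '+' }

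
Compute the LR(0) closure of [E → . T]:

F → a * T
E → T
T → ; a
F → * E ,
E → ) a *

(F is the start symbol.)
{ [E → . T], [T → . ; a] }

To compute CLOSURE, for each item [A → α.Bβ] where B is a non-terminal, add [B → .γ] for all productions B → γ; repeat for the newly added items until nothing changes.

Start with: [E → . T]
  [E → . T] has the dot before T: add [T → . ; a]
No further items can be added.

CLOSURE = { [E → . T], [T → . ; a] }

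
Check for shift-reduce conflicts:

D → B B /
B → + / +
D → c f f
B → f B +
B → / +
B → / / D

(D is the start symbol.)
A shift-reduce conflict occurs when an LR(0) state has both:
  - a complete (reduce) item [A → α .] (dot at the end), and
  - a shift item [B → β . c γ] (dot before a terminal).

Augment with D' → D and build the canonical LR(0) collection (I0 = CLOSURE({[D' → . D]}), then GOTO on every symbol after a dot until no new states appear). It has 18 states:
  I0: { [B → . + / +], [B → . / +], [B → . / / D], [B → . f B +], [D → . B B /], [D → . c f f], [D' → . D] }  — shift
  I1: { [B → + . / +] }  — shift
  I2: { [B → / . +], [B → / . / D] }  — shift
  I3: { [B → . + / +], [B → . / +], [B → . / / D], [B → . f B +], [D → B . B /] }  — shift
  I4: { [D' → D .] }  — accept
  I5: { [D → c . f f] }  — shift
  I6: { [B → . + / +], [B → . / +], [B → . / / D], [B → . f B +], [B → f . B +] }  — shift
  I7: { [B → f B . +] }  — shift
  I8: { [B → f B + .] }  — reduce
  I9: { [D → c f . f] }  — shift
  I10: { [D → c f f .] }  — reduce
  I11: { [D → B B . /] }  — shift
  I12: { [D → B B / .] }  — reduce
  I13: { [B → / + .] }  — reduce
  I14: { [B → . + / +], [B → . / +], [B → . / / D], [B → . f B +], [B → / / . D], [D → . B B /], [D → . c f f] }  — shift
  I15: { [B → / / D .] }  — reduce
  I16: { [B → + / . +] }  — shift
  I17: { [B → + / + .] }  — reduce

No state contains both a complete item and a shift item.

Answer: No shift-reduce conflicts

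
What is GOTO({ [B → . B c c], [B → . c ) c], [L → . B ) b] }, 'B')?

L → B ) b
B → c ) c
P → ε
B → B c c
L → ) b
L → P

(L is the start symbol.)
GOTO(I, 'B') = CLOSURE({ [A → αX.β] : [A → α.Xβ] ∈ I, X = 'B' })

Items with dot before 'B', with the dot advanced:
  [B → . B c c] → [B → B . c c]
  [L → . B ) b] → [L → B . ) b]
Closure adds nothing (no advanced item has the dot before a non-terminal).

GOTO = { [B → B . c c], [L → B . ) b] }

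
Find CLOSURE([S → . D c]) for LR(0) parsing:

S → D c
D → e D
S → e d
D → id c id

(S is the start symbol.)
{ [D → . e D], [D → . id c id], [S → . D c] }

To compute CLOSURE, for each item [A → α.Bβ] where B is a non-terminal, add [B → .γ] for all productions B → γ; repeat for the newly added items until nothing changes.

Start with: [S → . D c]
  [S → . D c] has the dot before D: add [D → . e D], [D → . id c id]
No further items can be added.

CLOSURE = { [D → . e D], [D → . id c id], [S → . D c] }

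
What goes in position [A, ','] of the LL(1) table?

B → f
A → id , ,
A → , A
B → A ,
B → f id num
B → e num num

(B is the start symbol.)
A → , A

To find M[A, ','], we find productions for A where ',' is in the predict set (PREDICT(N → α) = (FIRST(α) \ {ε}) ∪ (FOLLOW(N) if α ⇒* ε)).

A → id , ,: PREDICT = { 'id' }
A → , A: PREDICT = { ',' }
  ',' is in predict set, so this production goes in M[A, ',']

M[A, ','] = A → , A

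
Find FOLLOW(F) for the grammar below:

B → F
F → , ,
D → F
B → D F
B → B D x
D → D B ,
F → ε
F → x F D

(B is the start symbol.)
In B → F: F is at the end, add FOLLOW(B)
In D → F: F is at the end, add FOLLOW(D)
In B → D F: F is at the end, add FOLLOW(B)
In F → x F D: F is followed by D, add FIRST(D) \ {ε} = { ',', 'x' }
  D is nullable, so FOLLOW(F) is also included — that is the set being defined, nothing new

The FOLLOW sets referred to above (computed the same way, to a fixed point):
  FOLLOW(B) = { $, ',', 'x' }
  FOLLOW(D) = { $, ',', 'x' }

Taking the union: FOLLOW(F) = { $, ',', 'x' }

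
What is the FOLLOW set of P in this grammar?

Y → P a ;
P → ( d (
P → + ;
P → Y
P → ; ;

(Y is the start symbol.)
To compute FOLLOW(P), find every occurrence of P on a right-hand side N → α P β: add FIRST(β) \ {ε}, and if β is empty or nullable also add FOLLOW(N). Iterate to a fixed point.

In Y → P a ;: P is followed by a ';', add FIRST(a ';') \ {ε} = { 'a' }

Taking the union: FOLLOW(P) = { 'a' }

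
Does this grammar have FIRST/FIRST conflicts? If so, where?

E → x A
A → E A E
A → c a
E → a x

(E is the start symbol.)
A FIRST/FIRST conflict occurs when two productions N → α and N → β for the same non-terminal have FIRST(α) ∩ FIRST(β) ≠ ∅ (with ε ∈ FIRST of a nullable right-hand side, so two nullable alternatives also conflict).

FIRST sets of the non-terminals at (or reachable through a nullable prefix from) the front of some alternative:
  FIRST(E) = { 'a', 'x' }

Productions for E:
  E → x A: FIRST = { 'x' }
  E → a x: FIRST = { 'a' }
Productions for A:
  A → E A E: FIRST = { 'a', 'x' }
  A → c a: FIRST = { 'c' }

All alternatives of each non-terminal have pairwise disjoint FIRST sets.

Answer: No FIRST/FIRST conflicts.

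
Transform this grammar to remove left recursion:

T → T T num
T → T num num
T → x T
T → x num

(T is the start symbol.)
T → x T T'
T → x num T'
T' → T num T'
T' → num num T'
T' → ε

T is directly left-recursive. The standard transformation for
  A → A α₁ | ... | A α_m | β₁ | ... | β_n
is
  A  → β₁ A' | ... | β_n A'
  A' → α₁ A' | ... | α_m A' | ε

T → x T becomes T → x T T'
T → x num becomes T → x num T'
T → T T num becomes T' → T num T'
T → T num num becomes T' → num num T'
Add T' → ε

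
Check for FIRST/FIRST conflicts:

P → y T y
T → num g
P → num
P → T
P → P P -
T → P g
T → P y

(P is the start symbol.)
Yes. P → y T y / P → T on { 'y' }; P → y T y / P → P P '-' on { 'y' }; P → num / P → T on { 'num' }; P → num / P → P P '-' on { 'num' }; P → T / P → P P '-' on { 'num', 'y' }; T → num g / T → P g on { 'num' }; T → num g / T → P y on { 'num' }; T → P g / T → P y on { 'num', 'y' }

FIRST sets of the non-terminals at (or reachable through a nullable prefix from) the front of some alternative:
  FIRST(T) = { 'num', 'y' }
  FIRST(P) = { 'num', 'y' }

Productions for P:
  P → y T y: FIRST = { 'y' }
  P → num: FIRST = { 'num' }
  P → T: FIRST = { 'num', 'y' }
  P → P P -: FIRST = { 'num', 'y' }
Productions for T:
  T → num g: FIRST = { 'num' }
  T → P g: FIRST = { 'num', 'y' }
  T → P y: FIRST = { 'num', 'y' }

Conflict for P: P → y T y and P → T
  Overlap: { 'y' }
Conflict for P: P → y T y and P → P P -
  Overlap: { 'y' }
Conflict for P: P → num and P → T
  Overlap: { 'num' }
Conflict for P: P → num and P → P P -
  Overlap: { 'num' }
Conflict for P: P → T and P → P P -
  Overlap: { 'num', 'y' }
Conflict for T: T → num g and T → P g
  Overlap: { 'num' }
Conflict for T: T → num g and T → P y
  Overlap: { 'num' }
Conflict for T: T → P g and T → P y
  Overlap: { 'num', 'y' }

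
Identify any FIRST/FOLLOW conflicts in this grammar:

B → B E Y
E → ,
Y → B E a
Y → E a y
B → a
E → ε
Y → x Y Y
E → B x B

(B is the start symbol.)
A FIRST/FOLLOW conflict occurs when a non-terminal N has a nullable alternative N → β (β ⇒* ε) and another alternative N → α with FIRST(α) ∩ FOLLOW(N) ≠ ∅: on such a lookahead the parser cannot decide between expanding α and letting N vanish via β.

Nullable non-terminals: E.
FIRST sets used below: FIRST(B) = { 'a' }

E: nullable alternative(s) E → ε; FOLLOW(E) = { ',', 'a', 'x' }
  E → ,: FIRST \ {ε} = { ',' } — overlaps FOLLOW(E) on { ',' }: CONFLICT
  E → ε: FIRST \ {ε} = { } — this is the only nullable alternative, skip
  E → B x B: FIRST \ {ε} = { 'a' } — overlaps FOLLOW(E) on { 'a' }: CONFLICT

B, Y have no nullable alternative, so no FIRST/FOLLOW check is needed there.

So the grammar has 2 FIRST/FOLLOW conflicts (marked CONFLICT above).

Answer: Yes. E → ',' with FOLLOW(E) on { ',' }; E → B x B with FOLLOW(E) on { 'a' }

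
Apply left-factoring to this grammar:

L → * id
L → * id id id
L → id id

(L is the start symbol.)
L → * id L'
L' → ε
L' → id id
L → id id

Left-factoring transforms A → αβ₁ | αβ₂ into A → αA' and A' → β₁ | β₂
(α is the longest common prefix among the alternatives). Repeat until
no nonterminal has two alternatives with a common prefix.

Round 1: L has alternatives sharing prefix '* id'. Introduce L': L → * id L'
  Add: L' → ε
  Add: L' → id id

No remaining common prefixes — done.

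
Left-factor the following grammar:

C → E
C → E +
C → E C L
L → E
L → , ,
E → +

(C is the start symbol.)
Left-factoring transforms A → αβ₁ | αβ₂ into A → αA' and A' → β₁ | β₂
(α is the longest common prefix among the alternatives). Repeat until
no nonterminal has two alternatives with a common prefix.

Round 1: C has alternatives sharing prefix 'E'. Introduce C': C → E C'
  Add: C' → ε
  Add: C' → +
  Add: C' → C L

No remaining common prefixes — done.

Resulting grammar:
C → E C'
C' → ε
C' → +
C' → C L
L → E
L → , ,
E → +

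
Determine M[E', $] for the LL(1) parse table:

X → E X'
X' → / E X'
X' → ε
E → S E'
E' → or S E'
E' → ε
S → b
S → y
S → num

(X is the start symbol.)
To find M[E', $], we find productions for E' where $ is in the predict set (PREDICT(N → α) = (FIRST(α) \ {ε}) ∪ (FOLLOW(N) if α ⇒* ε)).

Relevant sets:
  FOLLOW(E') = { $, '/' }

E' → or S E': PREDICT = { 'or' }
E' → ε: PREDICT = { $, '/' }
  $ is in predict set, so this production goes in M[E', $]

M[E', $] = E' → ε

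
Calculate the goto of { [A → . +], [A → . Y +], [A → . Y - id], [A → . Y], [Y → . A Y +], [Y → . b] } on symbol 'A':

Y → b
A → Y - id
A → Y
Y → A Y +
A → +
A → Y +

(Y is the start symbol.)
{ [A → . +], [A → . Y +], [A → . Y - id], [A → . Y], [Y → . A Y +], [Y → . b], [Y → A . Y +] }

GOTO(I, 'A') = CLOSURE({ [A → αX.β] : [A → α.Xβ] ∈ I, X = 'A' })

Items with dot before 'A', with the dot advanced:
  [Y → . A Y +] → [Y → A . Y +]
Closure of the advanced items:
  [Y → A . Y +] has the dot before Y: add [Y → . b], [Y → . A Y +]
  [Y → . A Y +] has the dot before A: add [A → . Y - id], [A → . Y], [A → . +], [A → . Y +]

GOTO = { [A → . +], [A → . Y +], [A → . Y - id], [A → . Y], [Y → . A Y +], [Y → . b], [Y → A . Y +] }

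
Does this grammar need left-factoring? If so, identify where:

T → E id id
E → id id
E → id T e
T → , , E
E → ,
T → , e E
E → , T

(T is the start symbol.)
Yes, T has productions with common prefix ','; E has productions with common prefix 'id'; E has productions with common prefix ','

Left-factoring is needed when two productions for the same non-terminal
share a common prefix on the right-hand side.

Productions for T:
  T → E id id
  T → , , E
  T → , e E
Productions for E:
  E → id id
  E → id T e
  E → ,
  E → , T

Found common prefix ',' in productions for T
Found common prefix 'id' in productions for E
Found common prefix ',' in productions for E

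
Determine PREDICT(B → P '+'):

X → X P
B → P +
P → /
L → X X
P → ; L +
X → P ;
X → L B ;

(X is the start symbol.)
{ '/', ';' }

PREDICT(B → P '+') = (FIRST(RHS) \ {ε}) ∪ (FOLLOW(B) if ε ∈ FIRST(RHS), i.e. RHS ⇒* ε)
FIRST(P) = { '/', ';' }
FIRST(P '+') = { '/', ';' }
ε ∉ FIRST(P '+'), so FOLLOW(B) is not added.
PREDICT(B → P '+') = { '/', ';' }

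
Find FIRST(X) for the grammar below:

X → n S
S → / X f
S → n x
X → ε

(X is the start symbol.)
{ 'n', ε }

To compute FIRST(X), examine every production with X on the left-hand side, reading each right-hand side left to right until a non-nullable symbol is reached.

From X → n S:
  - n is a terminal: add 'n' and stop
From X → ε:
  - ε-production, so ε ∈ FIRST(X)

Collecting: FIRST(X) = { 'n', ε }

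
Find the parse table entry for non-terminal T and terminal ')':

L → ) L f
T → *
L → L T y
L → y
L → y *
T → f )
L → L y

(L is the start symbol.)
To find M[T, ')'], we find productions for T where ')' is in the predict set (PREDICT(N → α) = (FIRST(α) \ {ε}) ∪ (FOLLOW(N) if α ⇒* ε)).

T → *: PREDICT = { '*' }
T → f ): PREDICT = { 'f' }

M[T, ')'] is empty (no production applies)

Answer: Empty (error entry)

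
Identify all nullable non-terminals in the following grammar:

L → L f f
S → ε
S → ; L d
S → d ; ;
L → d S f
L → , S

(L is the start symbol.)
{ 'S' }

A non-terminal is nullable if it can derive ε (the empty string): either it has an ε-production, or it has a production whose right-hand side consists entirely of nullable non-terminals.

ε-productions: S → ε
So S is immediately nullable.
No further non-terminal can be added: every production for the remaining non-terminals contains a terminal or a non-nullable non-terminal.
Nullable = { 'S' }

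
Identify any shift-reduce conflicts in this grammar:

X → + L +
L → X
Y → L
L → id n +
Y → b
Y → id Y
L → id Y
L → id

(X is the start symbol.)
A shift-reduce conflict occurs when an LR(0) state has both:
  - a complete (reduce) item [A → α .] (dot at the end), and
  - a shift item [B → β . c γ] (dot before a terminal).

Augment with X' → X and build the canonical LR(0) collection (I0 = CLOSURE({[X' → . X]}), then GOTO on every symbol after a dot until no new states appear). It has 14 states:
  I0: { [X → . + L +], [X' → . X] }  — shift
  I1: { [L → . X], [L → . id Y], [L → . id n +], [L → . id], [X → + . L +], [X → . + L +] }  — shift
  I2: { [X' → X .] }  — accept
  I3: { [X → + L . +] }  — shift
  I4: { [L → X .] }  — reduce
  I5: { [L → . X], [L → . id Y], [L → . id n +], [L → . id], [L → id . Y], [L → id . n +], [L → id .], [X → . + L +], [Y → . L], [Y → . b], [Y → . id Y] }  — shift, reduce
  I6: { [Y → L .] }  — reduce
  I7: { [L → id Y .] }  — reduce
  I8: { [Y → b .] }  — reduce
  I9: { [L → . X], [L → . id Y], [L → . id n +], [L → . id], [L → id . Y], [L → id . n +], [L → id .], [X → . + L +], [Y → . L], [Y → . b], [Y → . id Y], [Y → id . Y] }  — shift, reduce
  I10: { [L → id n . +] }  — shift
  I11: { [L → id n + .] }  — reduce
  I12: { [L → id Y .], [Y → id Y .] }  — 2 reduces
  I13: { [X → + L + .] }  — reduce

I5 contains reduce item [L → id .] and shift items [L → . id], [L → . id Y], [L → . id n +], [L → id . n +], [X → . + L +], [Y → . b], [Y → . id Y] — shift-reduce conflict.
I9 contains reduce item [L → id .] and shift items [L → . id], [L → . id Y], [L → . id n +], [L → id . n +], [X → . + L +], [Y → . b], [Y → . id Y] — shift-reduce conflict.

Answer: Yes — I5: [L → id .] vs [L → . id]; I9: [L → id .] vs [L → . id]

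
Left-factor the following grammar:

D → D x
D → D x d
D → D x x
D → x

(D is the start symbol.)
D → D x D'
D' → ε
D' → d
D' → x
D → x

Left-factoring transforms A → αβ₁ | αβ₂ into A → αA' and A' → β₁ | β₂
(α is the longest common prefix among the alternatives). Repeat until
no nonterminal has two alternatives with a common prefix.

Round 1: D has alternatives sharing prefix 'D x'. Introduce D': D → D x D'
  Add: D' → ε
  Add: D' → d
  Add: D' → x

No remaining common prefixes — done.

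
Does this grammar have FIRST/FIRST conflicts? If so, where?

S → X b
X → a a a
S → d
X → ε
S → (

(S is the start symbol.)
No FIRST/FIRST conflicts.

FIRST sets of the non-terminals at (or reachable through a nullable prefix from) the front of some alternative:
  FIRST(X) = { 'a', ε }

Productions for S:
  S → X b: FIRST = { 'a', 'b' }
  S → d: FIRST = { 'd' }
  S → (: FIRST = { '(' }
Productions for X:
  X → a a a: FIRST = { 'a' }
  X → ε: FIRST = { ε }

All alternatives of each non-terminal have pairwise disjoint FIRST sets.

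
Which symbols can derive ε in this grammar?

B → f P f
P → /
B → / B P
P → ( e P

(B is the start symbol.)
None

A non-terminal is nullable if it can derive ε (the empty string): either it has an ε-production, or it has a production whose right-hand side consists entirely of nullable non-terminals.

There are no ε-productions, so no non-terminal can derive ε.
No non-terminals are nullable.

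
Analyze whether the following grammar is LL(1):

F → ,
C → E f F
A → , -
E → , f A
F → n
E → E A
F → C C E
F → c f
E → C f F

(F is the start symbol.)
A grammar is LL(1) if for each non-terminal N with multiple productions, the predict sets of those productions are pairwise disjoint, where PREDICT(N → α) = (FIRST(α) \ {ε}) ∪ (FOLLOW(N) if α ⇒* ε).

Relevant sets:
  FIRST(C) = { ',' }
  FIRST(E) = { ',' }

For F:
  PREDICT(F → ',') = { ',' }
  PREDICT(F → n) = { 'n' }
  PREDICT(F → C C E) = { ',' }
  PREDICT(F → c f) = { 'c' }
For E:
  PREDICT(E → ',' f A) = { ',' }
  PREDICT(E → E A) = { ',' }
  PREDICT(E → C f F) = { ',' }
C, A have a single production, so nothing to check there.

Conflict found: Predict set conflict for F: { ',' }
The grammar is NOT LL(1).

Answer: No. Predict set conflict for F: { ',' }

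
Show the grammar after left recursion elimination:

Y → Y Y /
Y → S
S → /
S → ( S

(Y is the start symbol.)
Y is directly left-recursive. The standard transformation for
  A → A α₁ | ... | A α_m | β₁ | ... | β_n
is
  A  → β₁ A' | ... | β_n A'
  A' → α₁ A' | ... | α_m A' | ε

Y → S becomes Y → S Y'
Y → Y Y / becomes Y' → Y / Y'
Add Y' → ε

Productions for other non-terminals are unchanged:
  S → /
  S → ( S

Resulting grammar:
Y → S Y'
Y' → Y / Y'
Y' → ε
S → /
S → ( S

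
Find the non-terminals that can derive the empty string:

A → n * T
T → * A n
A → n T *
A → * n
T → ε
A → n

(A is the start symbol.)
{ 'T' }

A non-terminal is nullable if it can derive ε (the empty string): either it has an ε-production, or it has a production whose right-hand side consists entirely of nullable non-terminals.

ε-productions: T → ε
So T is immediately nullable.
No further non-terminal can be added: every production for the remaining non-terminals contains a terminal or a non-nullable non-terminal.
Nullable = { 'T' }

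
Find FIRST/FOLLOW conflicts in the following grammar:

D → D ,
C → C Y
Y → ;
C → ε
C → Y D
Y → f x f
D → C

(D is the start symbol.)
Nullable non-terminals: C, D.
FIRST sets used below: FIRST(C) = { ';', 'f', ε }, FIRST(Y) = { ';', 'f' }, FIRST(D) = { ',', ';', 'f', ε }

C: nullable alternative(s) C → ε; FOLLOW(C) = { $, ',', ';', 'f' }
  C → C Y: FIRST \ {ε} = { ';', 'f' } — overlaps FOLLOW(C) on { ';', 'f' }: CONFLICT
  C → ε: FIRST \ {ε} = { } — this is the only nullable alternative, skip
  C → Y D: FIRST \ {ε} = { ';', 'f' } — overlaps FOLLOW(C) on { ';', 'f' }: CONFLICT

D: nullable alternative(s) D → C; FOLLOW(D) = { $, ',', ';', 'f' }
  D → D ,: FIRST \ {ε} = { ',', ';', 'f' } — overlaps FOLLOW(D) on { ',', ';', 'f' }: CONFLICT
  D → C: FIRST \ {ε} = { ';', 'f' } — this is the only nullable alternative, skip

Y has no nullable alternative, so no FIRST/FOLLOW check is needed there.

So the grammar has 3 FIRST/FOLLOW conflicts (marked CONFLICT above).

Answer: Yes. D → D ',' with FOLLOW(D) on { ',', ';', 'f' }; C → C Y with FOLLOW(C) on { ';', 'f' }; C → Y D with FOLLOW(C) on { ';', 'f' }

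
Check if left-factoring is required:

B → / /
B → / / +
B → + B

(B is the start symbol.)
Left-factoring is needed when two productions for the same non-terminal
share a common prefix on the right-hand side.

Productions for B:
  B → / /
  B → / / +
  B → + B

Found common prefix '/ /' in productions for B

Answer: Yes, B has productions with common prefix '/ /'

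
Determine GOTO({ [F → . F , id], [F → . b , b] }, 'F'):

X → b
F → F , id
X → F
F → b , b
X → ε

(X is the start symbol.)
{ [F → F . , id] }

GOTO(I, 'F') = CLOSURE({ [A → αX.β] : [A → α.Xβ] ∈ I, X = 'F' })

Items with dot before 'F', with the dot advanced:
  [F → . F , id] → [F → F . , id]
Closure adds nothing (no advanced item has the dot before a non-terminal).

GOTO = { [F → F . , id] }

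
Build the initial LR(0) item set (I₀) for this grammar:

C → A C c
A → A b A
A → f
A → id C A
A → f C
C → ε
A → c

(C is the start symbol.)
{ [A → . A b A], [A → . c], [A → . f C], [A → . f], [A → . id C A], [C → . A C c], [C → .], [C' → . C] }

First, augment the grammar with C' → C
I₀ = CLOSURE({ [C' → . C] }):
  [C' → . C] has the dot before C: add [C → . A C c], [C → .]
  [C → . A C c] has the dot before A: add [A → . A b A], [A → . f], [A → . id C A], [A → . f C], [A → . c]
No further items can be added.

I₀ = { [A → . A b A], [A → . c], [A → . f C], [A → . f], [A → . id C A], [C → . A C c], [C → .], [C' → . C] }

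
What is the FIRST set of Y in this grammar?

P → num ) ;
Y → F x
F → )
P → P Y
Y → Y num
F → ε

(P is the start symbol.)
FIRST sets of the other non-terminals involved (by the same procedure, iterated to a fixed point):
  FIRST(F) = { ')', ε }

From Y → F x:
  - F is a non-terminal: add FIRST(F) \ {ε} = { ')' }
    F is nullable, so continue to the next symbol
  - x is a terminal: add 'x' and stop
From Y → Y num:
  - Y is the symbol being defined: contributes nothing new
    Y is not nullable, so stop

Collecting: FIRST(Y) = { ')', 'x' }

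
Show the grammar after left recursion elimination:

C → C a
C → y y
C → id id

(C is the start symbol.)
C → y y C'
C → id id C'
C' → a C'
C' → ε

C is directly left-recursive. The standard transformation for
  A → A α₁ | ... | A α_m | β₁ | ... | β_n
is
  A  → β₁ A' | ... | β_n A'
  A' → α₁ A' | ... | α_m A' | ε

C → y y becomes C → y y C'
C → id id becomes C → id id C'
C → C a becomes C' → a C'
Add C' → ε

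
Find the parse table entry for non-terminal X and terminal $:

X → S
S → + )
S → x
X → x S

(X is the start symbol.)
To find M[X, $], we find productions for X where $ is in the predict set (PREDICT(N → α) = (FIRST(α) \ {ε}) ∪ (FOLLOW(N) if α ⇒* ε)).

Relevant sets:
  FIRST(S) = { '+', 'x' }

X → S: PREDICT = { '+', 'x' }
X → x S: PREDICT = { 'x' }

M[X, $] is empty (no production applies)

Answer: Empty (error entry)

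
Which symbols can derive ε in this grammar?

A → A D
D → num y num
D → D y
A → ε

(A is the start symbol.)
A non-terminal is nullable if it can derive ε (the empty string): either it has an ε-production, or it has a production whose right-hand side consists entirely of nullable non-terminals.

ε-productions: A → ε
So A is immediately nullable.
No further non-terminal can be added: every production for the remaining non-terminals contains a terminal or a non-nullable non-terminal.
Nullable = { 'A' }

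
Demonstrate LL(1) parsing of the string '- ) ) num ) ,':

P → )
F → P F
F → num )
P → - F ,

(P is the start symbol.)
Stack is shown with the top on the left.

Stack      Input            Action
----------------------------------
P $        - ) ) num ) , $  output P → - F ,
- F , $    - ) ) num ) , $  match '-'
F , $      ) ) num ) , $    output F → P F
P F , $    ) ) num ) , $    output P → )
) F , $    ) ) num ) , $    match ')'
F , $      ) num ) , $      output F → P F
P F , $    ) num ) , $      output P → )
) F , $    ) num ) , $      match ')'
F , $      num ) , $        output F → num )
num ) , $  num ) , $        match 'num'
) , $      ) , $            match ')'
, $        , $              match ','
$          $                accept

The string is accepted.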